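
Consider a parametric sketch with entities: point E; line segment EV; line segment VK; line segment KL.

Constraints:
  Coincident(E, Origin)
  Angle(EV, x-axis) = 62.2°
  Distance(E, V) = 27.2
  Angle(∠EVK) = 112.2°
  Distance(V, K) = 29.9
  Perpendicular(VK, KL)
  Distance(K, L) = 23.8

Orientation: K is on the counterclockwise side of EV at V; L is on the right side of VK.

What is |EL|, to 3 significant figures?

63.4

E is at the origin; EV runs at 62.2° with length 27.2, so V = 27.2·(cos 62.2°, sin 62.2°) = (12.7, 24.1). ∠EVK = 112.2°, so VK runs at 62.2° + (180° − 112.2°) = 130° from the x-axis; with |VK| = 29.9, K = V + 29.9·(cos 130°, sin 130°) = (-6.53, 47.0). VK ⟂ KL; with |KL| = 23.8 on the right of VK, L = K + 23.8·(0.766, 0.643) = (11.7, 62.3). Then |EL| = |L − E| = 63.4.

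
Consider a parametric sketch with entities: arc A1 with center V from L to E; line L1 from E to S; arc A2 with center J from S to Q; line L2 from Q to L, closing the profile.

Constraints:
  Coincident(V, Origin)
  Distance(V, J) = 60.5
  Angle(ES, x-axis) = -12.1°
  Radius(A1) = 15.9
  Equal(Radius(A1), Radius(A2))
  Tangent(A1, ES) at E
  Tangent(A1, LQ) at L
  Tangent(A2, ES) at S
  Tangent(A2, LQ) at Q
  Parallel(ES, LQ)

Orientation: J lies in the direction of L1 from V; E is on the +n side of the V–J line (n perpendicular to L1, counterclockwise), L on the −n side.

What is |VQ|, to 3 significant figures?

62.6

The slot axis is L1's direction at -12.1°, so u = (cos -12.1°, sin -12.1°) = (0.978, -0.210) and n = (−sin -12.1°, cos -12.1°) = (0.210, 0.978). V is at the origin and J lies 60.5 along u from V, so J = 60.5·u = (59.2, -12.7). Tangency of A1 to both parallel lines with radius 15.9 puts E and L at V ± 15.9·n: E = (3.33, 15.5), L = (-3.33, -15.5). Equal radii place S and Q the same way about J: S = J + 15.9·n = (62.5, 2.86), Q = J − 15.9·n = (55.8, -28.2). Then |VQ| = |Q − V| = 62.6.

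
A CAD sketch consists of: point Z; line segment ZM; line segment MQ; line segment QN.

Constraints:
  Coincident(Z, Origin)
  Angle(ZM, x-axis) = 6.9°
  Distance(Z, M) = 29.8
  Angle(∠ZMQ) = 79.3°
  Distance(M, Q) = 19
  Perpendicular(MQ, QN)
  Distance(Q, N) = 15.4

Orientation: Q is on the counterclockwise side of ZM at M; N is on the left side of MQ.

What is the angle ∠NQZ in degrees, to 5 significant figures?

24.698°

∠ZMQ = 79.3°, so MQ runs at 6.9° + (180° − 79.3°) = 107.60° from the x-axis; with |MQ| = 19.0, Q = M + 19.0·(cos 107.60°, sin 107.60°) = (23.839, 21.691). MQ ⟂ QN; with |QN| = 15.4 on the left of MQ, N = Q + 15.4·(-0.95319, -0.30237) = (9.1600, 17.034). Then cos ∠NQZ = QN·QZ / (|QN||QZ|), giving 24.698°.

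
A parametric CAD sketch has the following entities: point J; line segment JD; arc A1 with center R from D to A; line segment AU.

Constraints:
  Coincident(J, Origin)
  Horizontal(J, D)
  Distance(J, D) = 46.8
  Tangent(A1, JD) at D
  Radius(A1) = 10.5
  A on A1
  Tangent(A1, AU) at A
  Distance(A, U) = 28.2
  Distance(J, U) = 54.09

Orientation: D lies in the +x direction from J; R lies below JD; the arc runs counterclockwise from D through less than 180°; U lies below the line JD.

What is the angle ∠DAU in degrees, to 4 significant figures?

133.9°

J is at the origin; J and D share the same y with |JD| = 46.8 and D on the +x side, so D = (46.80, 0.000). Since A1 is tangent to JD there, RD ⟂ JD, so R = D + (0, -10.5) = (46.80, -10.50). Since RA ⟂ AU (tangency), |RU| = √(10.5² + 28.2²) = 30.09 regardless of where A sits on A1. So U lies on both circle(J, 54.09) and circle(R, 30.09); the below-JD intersection is U = (37.39, -39.08). A is the foot of the tangent from U: A = (36.31, -10.90).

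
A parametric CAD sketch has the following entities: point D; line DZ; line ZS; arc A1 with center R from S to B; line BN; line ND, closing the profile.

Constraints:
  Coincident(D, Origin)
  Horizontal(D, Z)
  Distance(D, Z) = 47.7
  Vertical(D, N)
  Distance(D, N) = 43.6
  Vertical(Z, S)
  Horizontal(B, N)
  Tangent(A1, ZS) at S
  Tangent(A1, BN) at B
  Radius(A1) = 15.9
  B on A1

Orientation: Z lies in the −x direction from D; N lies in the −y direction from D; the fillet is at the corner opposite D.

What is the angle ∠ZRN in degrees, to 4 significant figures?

146.4°

D is at the origin; DZ is horizontal with |DZ| = 47.7 and Z on the −x side, so Z = (-47.70, 0.000). D and N share the same x with |DN| = 43.6 and N on the −y side, so N = (0.000, -43.60). The virtual corner opposite D is at (-47.70, -43.60). Since A1 is tangent to ZS there, RS ⟂ ZS and A1 meets BN tangentially, so RB is at right angles to BN, with radius 15.9, so the center R sits 15.9 in from both sides at R = (-31.80, -27.70). Then cos ∠ZRN = RZ·RN / (|RZ||RN|), giving 146.4°.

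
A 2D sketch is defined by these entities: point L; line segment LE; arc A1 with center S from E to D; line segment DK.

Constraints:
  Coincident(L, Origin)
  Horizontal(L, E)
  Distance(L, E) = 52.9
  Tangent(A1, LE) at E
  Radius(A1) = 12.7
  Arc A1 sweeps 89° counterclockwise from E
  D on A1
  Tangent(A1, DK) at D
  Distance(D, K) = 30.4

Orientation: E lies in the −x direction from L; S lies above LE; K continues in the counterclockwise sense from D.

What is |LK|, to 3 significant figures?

58.4

On A1, E sits at bearing -90° from S; an 89° counterclockwise sweep puts D at bearing -1°, so D = S + 12.7·(cos -1°, sin -1°) = (-40.2, 12.5). The tangent condition forces SD to be normal to DK, so DK runs along (−sin -1°, cos -1°); with |DK| = 30.4, K = (-39.7, 42.9). Then |LK| = |K − L| = 58.4.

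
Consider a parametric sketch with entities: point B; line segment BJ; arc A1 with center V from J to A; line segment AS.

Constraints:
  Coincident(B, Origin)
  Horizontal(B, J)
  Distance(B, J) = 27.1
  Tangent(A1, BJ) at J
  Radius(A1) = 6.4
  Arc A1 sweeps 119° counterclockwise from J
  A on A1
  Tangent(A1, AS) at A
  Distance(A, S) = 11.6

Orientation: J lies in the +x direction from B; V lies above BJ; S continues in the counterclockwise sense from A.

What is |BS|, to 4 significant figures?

33.45

On A1, J sits at bearing -90° from V; a 119° counterclockwise sweep puts A at bearing 29°, so A = V + 6.4·(cos 29°, sin 29°) = (32.70, 9.503). Tangency of A1 to AS means the radius VA is perpendicular to AS, so AS runs along (−sin 29°, cos 29°); with |AS| = 11.6, S = (27.07, 19.65). Then |BS| = |S − B| = 33.45.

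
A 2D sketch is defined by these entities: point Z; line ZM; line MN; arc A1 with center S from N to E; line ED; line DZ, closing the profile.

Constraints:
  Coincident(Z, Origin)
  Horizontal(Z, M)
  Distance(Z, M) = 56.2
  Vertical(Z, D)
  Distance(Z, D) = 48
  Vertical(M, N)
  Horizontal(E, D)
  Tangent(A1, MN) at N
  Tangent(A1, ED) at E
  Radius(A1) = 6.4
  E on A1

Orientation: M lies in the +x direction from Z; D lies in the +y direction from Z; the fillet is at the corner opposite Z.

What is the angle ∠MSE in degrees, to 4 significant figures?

171.3°

Z is at the origin; Z and M share the same y with |ZM| = 56.2 and M on the +x side, so M = (56.20, 0.000). ZD is vertical with |ZD| = 48.0 and D on the +y side, so D = (0.000, 48.00). The virtual corner opposite Z is at (56.20, 48.00). Tangency of A1 to MN means the radius SN is perpendicular to MN and tangency of A1 to ED means the radius SE is perpendicular to ED, with radius 6.4, so the center S sits 6.4 in from both sides at S = (49.80, 41.60). That places the tangent points at N = (56.20, 41.60) on MN and E = (49.80, 48.00) on ED. Then cos ∠MSE = SM·SE / (|SM||SE|), giving 171.3°.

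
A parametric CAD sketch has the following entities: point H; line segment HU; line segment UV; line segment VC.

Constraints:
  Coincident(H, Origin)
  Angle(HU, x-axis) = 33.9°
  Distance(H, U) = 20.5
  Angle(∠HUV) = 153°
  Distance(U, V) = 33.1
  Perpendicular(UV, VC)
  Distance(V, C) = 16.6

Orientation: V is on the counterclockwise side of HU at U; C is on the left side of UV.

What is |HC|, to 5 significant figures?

51.881

∠HUV = 153.0°, so UV runs at 33.9° + (180° − 153.0°) = 60.900° from the x-axis; with |UV| = 33.1, V = U + 33.1·(cos 60.900°, sin 60.900°) = (33.113, 40.356). UV ⟂ VC; with |VC| = 16.6 on the left of UV, C = V + 16.6·(-0.87377, 0.48634) = (18.608, 48.429). Then |HC| = |C − H| = 51.881.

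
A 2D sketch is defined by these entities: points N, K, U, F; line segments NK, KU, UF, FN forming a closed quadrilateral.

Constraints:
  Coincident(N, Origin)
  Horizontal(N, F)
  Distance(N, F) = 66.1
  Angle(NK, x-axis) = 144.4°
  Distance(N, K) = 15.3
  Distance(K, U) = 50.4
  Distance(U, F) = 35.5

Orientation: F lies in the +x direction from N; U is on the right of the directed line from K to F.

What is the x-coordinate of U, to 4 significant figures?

33.01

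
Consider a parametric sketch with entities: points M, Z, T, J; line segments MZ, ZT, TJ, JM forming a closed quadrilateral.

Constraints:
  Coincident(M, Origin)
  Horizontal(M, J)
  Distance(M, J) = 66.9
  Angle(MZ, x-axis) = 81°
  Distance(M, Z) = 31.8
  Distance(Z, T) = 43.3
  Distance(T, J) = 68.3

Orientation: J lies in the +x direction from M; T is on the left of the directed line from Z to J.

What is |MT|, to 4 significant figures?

71.18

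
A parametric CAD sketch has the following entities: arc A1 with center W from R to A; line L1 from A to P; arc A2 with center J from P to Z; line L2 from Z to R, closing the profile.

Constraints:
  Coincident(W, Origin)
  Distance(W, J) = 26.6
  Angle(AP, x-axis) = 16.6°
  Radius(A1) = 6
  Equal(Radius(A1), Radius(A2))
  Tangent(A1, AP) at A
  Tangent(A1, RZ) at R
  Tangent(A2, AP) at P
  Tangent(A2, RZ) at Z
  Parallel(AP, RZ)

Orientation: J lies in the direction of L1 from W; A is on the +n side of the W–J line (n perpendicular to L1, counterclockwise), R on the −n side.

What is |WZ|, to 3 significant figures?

27.3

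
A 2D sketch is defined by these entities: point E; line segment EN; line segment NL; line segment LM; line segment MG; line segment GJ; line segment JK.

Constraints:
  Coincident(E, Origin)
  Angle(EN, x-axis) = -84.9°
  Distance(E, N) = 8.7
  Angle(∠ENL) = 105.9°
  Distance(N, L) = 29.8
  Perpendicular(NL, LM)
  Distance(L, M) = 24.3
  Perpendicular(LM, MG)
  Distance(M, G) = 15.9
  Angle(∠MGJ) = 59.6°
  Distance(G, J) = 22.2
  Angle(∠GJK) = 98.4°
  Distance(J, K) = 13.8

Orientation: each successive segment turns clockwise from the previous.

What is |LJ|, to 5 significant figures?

6.9511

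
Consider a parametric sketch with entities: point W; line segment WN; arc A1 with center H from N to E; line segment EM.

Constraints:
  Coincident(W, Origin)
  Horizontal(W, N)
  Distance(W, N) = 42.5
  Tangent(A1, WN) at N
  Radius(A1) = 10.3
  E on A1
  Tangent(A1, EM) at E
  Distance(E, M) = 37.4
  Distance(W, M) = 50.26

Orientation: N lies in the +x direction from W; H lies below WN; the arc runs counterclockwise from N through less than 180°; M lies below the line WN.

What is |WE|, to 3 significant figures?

33.4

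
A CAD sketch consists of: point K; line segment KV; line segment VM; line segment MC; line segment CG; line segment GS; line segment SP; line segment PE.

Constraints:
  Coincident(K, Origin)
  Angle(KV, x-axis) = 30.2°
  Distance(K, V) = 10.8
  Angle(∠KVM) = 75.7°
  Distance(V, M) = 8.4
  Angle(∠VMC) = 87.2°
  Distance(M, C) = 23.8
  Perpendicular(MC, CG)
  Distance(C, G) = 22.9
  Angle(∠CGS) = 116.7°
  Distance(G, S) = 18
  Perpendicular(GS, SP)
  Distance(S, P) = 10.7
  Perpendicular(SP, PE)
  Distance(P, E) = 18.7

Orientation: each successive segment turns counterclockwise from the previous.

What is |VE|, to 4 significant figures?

19.76

GS is perpendicular to SP, so SP runs at 110.6°; with |SP| = 10.7, P = (17.22, -5.248). SP is perpendicular to PE, so PE runs at -159.4°; with |PE| = 18.7, E = (-0.2841, -11.83). Then |VE| = |E − V| = 19.76.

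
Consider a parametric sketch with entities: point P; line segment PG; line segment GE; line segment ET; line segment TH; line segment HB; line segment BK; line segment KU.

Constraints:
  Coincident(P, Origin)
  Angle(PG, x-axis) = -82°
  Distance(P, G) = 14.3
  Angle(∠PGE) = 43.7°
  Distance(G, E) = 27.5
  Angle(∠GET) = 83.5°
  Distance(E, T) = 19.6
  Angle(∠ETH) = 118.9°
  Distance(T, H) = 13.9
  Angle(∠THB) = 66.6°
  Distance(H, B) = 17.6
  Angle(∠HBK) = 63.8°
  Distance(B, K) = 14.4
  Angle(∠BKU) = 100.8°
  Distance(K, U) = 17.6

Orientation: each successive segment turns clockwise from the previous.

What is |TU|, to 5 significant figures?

12.117

P is at the origin; PG runs at -82.0° with length 14.3, so G = (1.9902, -14.161). ∠PGE = 43.7° gives GE at 141.70° from the x-axis; with |GE| = 27.5, E = (-19.591, 2.8831). ∠GET = 83.5° gives ET at 45.200° from the x-axis; with |ET| = 19.6, T = (-5.7803, 16.791). ∠ETH = 118.9° gives TH at -15.900° from the x-axis; with |TH| = 13.9, H = (7.5879, 12.983). ∠THB = 66.6° gives HB at -129.30° from the x-axis; with |HB| = 17.6, B = (-3.5596, -0.63694). ∠HBK = 63.8° gives BK at 114.50° from the x-axis; with |BK| = 14.4, K = (-9.5312, 12.466). ∠BKU = 100.8° gives KU at 35.300° from the x-axis; with |KU| = 17.6, U = (4.8328, 22.637). Then |TU| = |U − T| = 12.117.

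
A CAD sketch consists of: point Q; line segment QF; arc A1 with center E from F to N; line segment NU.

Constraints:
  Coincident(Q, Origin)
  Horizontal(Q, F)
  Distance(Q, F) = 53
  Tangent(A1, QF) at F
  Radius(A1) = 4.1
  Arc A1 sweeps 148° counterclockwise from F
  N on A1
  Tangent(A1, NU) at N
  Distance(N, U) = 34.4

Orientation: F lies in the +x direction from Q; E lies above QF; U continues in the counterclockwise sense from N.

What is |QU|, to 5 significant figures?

36.633

On A1, F sits at bearing -90° from E; a 148° counterclockwise sweep puts N at bearing 58°, so N = E + 4.1·(cos 58°, sin 58°) = (55.173, 7.5770). Tangency of A1 to NU means the radius EN is perpendicular to NU, so NU runs along (−sin 58°, cos 58°); with |NU| = 34.4, U = (26.000, 25.806). Then |QU| = |U − Q| = 36.633.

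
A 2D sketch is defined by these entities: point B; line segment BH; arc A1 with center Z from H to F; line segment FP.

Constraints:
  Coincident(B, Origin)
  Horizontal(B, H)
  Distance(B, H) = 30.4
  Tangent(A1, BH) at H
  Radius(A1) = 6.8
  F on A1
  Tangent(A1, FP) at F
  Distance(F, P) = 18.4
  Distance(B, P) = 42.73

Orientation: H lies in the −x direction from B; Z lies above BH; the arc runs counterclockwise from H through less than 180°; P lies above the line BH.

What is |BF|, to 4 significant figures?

26.58

Checks: |ZF| = 6.800 ✓; ∠(ZF, FP) = 90.00° ✓; |FP| = 18.40 ✓; |BP| = 42.73 ✓.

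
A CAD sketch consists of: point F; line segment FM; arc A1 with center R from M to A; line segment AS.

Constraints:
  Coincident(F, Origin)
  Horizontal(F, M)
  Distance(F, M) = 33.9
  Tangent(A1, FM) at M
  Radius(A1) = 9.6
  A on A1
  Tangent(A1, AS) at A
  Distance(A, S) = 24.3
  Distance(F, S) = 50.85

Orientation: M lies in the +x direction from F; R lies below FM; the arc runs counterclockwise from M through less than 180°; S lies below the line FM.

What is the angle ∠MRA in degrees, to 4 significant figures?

116.8°

Checks: ∠(RM, MF) = 90.00° ✓; |RM| = 9.600 ✓; |RA| = 9.600 ✓; ∠(RA, AS) = 90.00° ✓; |AS| = 24.30 ✓; |FS| = 50.85 ✓.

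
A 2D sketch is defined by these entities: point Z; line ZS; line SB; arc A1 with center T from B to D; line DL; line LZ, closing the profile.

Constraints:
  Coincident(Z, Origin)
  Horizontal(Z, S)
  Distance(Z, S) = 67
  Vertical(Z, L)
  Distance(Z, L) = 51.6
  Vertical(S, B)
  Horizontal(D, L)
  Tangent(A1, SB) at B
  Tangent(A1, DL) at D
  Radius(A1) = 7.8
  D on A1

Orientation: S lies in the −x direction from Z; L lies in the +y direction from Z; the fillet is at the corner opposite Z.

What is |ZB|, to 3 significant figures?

80.0

Z is at the origin; ZS is horizontal with |ZS| = 67.0 and S on the −x side, so S = (-67.0, 0.00). ZL is vertical with |ZL| = 51.6 and L on the +y side, so L = (0.00, 51.6). The virtual corner opposite Z is at (-67.0, 51.6). Since A1 is tangent to SB there, TB ⟂ SB and tangency of A1 to DL means the radius TD is perpendicular to DL, with radius 7.8, so the center T sits 7.8 in from both sides at T = (-59.2, 43.8). That places the tangent points at B = (-67.0, 43.8) on SB and D = (-59.2, 51.6) on DL. Then |ZB| = |B − Z| = 80.0.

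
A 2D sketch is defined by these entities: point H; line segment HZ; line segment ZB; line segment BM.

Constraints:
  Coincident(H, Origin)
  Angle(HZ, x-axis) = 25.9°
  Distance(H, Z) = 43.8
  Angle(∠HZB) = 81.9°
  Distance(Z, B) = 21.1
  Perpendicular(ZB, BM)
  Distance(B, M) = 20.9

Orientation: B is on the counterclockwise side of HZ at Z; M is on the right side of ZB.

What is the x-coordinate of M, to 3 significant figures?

44.9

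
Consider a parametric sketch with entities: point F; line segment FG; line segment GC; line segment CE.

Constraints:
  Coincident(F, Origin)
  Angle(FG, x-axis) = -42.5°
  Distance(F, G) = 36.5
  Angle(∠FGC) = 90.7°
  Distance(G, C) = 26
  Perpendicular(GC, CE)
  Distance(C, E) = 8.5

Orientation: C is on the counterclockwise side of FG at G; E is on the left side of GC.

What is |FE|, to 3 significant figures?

38.5

∠FGC = 90.7°, so GC runs at -42.5° + (180° − 90.7°) = 46.8° from the x-axis; with |GC| = 26.0, C = G + 26.0·(cos 46.8°, sin 46.8°) = (44.7, -5.71). GC is perpendicular to CE; with |CE| = 8.5 on the left of GC, E = C + 8.5·(-0.729, 0.685) = (38.5, 0.113). Then |FE| = |E − F| = 38.5.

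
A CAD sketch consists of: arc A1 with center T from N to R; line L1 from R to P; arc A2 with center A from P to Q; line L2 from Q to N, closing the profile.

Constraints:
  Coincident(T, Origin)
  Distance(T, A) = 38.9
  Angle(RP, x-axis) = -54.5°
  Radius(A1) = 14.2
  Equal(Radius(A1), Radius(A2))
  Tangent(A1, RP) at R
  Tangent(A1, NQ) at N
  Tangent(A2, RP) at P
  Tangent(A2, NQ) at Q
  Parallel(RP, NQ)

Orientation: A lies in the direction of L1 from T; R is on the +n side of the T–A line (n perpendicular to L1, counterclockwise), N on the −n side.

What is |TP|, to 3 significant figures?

41.4

The slot axis is L1's direction at -54.5°, so u = (cos -54.5°, sin -54.5°) = (0.581, -0.814) and n = (−sin -54.5°, cos -54.5°) = (0.814, 0.581). T is at the origin and A lies 38.9 along u from T, so A = 38.9·u = (22.6, -31.7). Tangency of A1 to both parallel lines with radius 14.2 puts R and N at T ± 14.2·n: R = (11.6, 8.25), N = (-11.6, -8.25). Equal radii place P and Q the same way about A: P = A + 14.2·n = (34.1, -23.4), Q = A − 14.2·n = (11.0, -39.9). Then |TP| = |P − T| = 41.4.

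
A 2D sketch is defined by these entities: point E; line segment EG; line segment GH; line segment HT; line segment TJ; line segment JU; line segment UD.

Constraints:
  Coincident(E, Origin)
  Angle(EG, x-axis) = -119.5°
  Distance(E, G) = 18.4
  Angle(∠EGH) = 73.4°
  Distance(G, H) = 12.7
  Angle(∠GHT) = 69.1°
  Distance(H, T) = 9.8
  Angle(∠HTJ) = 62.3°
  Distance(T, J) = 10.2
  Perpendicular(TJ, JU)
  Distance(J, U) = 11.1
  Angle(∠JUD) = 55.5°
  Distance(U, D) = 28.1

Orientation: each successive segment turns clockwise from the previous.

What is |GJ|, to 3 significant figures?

2.88

E is at the origin; EG runs at -119.5° with length 18.4, so G = (-9.06, -16.0). ∠EGH = 73.4° gives GH at 134° from the x-axis; with |GH| = 12.7, H = (-17.9, -6.86). ∠GHT = 69.1° gives HT at 23.0° from the x-axis; with |HT| = 9.8, T = (-8.85, -3.03). ∠HTJ = 62.3° gives TJ at -94.7° from the x-axis; with |TJ| = 10.2, J = (-9.68, -13.2). Then |GJ| = |J − G| = 2.88.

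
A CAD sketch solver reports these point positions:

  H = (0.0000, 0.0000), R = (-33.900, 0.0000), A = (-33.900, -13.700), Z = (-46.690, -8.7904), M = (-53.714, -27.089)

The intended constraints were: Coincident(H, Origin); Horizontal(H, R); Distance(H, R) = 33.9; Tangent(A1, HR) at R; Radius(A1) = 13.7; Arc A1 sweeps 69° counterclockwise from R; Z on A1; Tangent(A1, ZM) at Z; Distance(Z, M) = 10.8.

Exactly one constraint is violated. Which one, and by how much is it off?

Distance(Z, M) = 10.8 — off by 8.80.

H = (0.00, 0.00) ✓; H.y = 0.00, R.y = 0.00 ✓; |HR| = 33.90 ✓; ∠(AR, RH) = 90.00° ✓; |AR| = 13.70 ✓; bearing(A→Z) − bearing(A→R) = 69.00° ✓; |AZ| = 13.70 ✓; ∠(AZ, ZM) = 90.00° ✓; |ZM| = 19.60 ✗.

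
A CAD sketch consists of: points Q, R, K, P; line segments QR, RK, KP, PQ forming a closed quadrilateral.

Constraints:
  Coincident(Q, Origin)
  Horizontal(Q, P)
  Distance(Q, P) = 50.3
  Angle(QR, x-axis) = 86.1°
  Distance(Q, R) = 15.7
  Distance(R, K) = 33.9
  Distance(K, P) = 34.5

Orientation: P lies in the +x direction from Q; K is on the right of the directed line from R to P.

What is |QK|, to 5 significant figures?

22.854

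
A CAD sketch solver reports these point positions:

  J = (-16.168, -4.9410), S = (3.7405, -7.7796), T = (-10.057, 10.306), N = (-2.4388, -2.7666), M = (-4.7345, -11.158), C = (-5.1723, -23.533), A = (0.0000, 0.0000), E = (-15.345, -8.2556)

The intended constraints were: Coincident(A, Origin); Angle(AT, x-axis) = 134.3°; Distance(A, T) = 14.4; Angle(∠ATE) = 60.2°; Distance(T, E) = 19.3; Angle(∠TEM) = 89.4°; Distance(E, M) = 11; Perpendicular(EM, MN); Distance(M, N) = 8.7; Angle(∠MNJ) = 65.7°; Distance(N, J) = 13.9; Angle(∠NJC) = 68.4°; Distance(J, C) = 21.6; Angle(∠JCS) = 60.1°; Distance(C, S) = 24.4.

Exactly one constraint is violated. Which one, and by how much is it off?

Distance(C, S) = 24.4 — off by 6.30.

A = (0.00, 0.00) ✓; AT at 134.3° ✓; |AT| = 14.40 ✓; ∠ATE = 60.20° ✓; |TE| = 19.30 ✓; ∠TEM = 89.40° ✓; |EM| = 11.00 ✓; ∠(EM, MN) = 90.00° ✓; |MN| = 8.700 ✓; ∠MNJ = 65.70° ✓; |NJ| = 13.90 ✓; ∠NJC = 68.40° ✓; |JC| = 21.60 ✓; ∠JCS = 60.10° ✓; |CS| = 18.10 ✗.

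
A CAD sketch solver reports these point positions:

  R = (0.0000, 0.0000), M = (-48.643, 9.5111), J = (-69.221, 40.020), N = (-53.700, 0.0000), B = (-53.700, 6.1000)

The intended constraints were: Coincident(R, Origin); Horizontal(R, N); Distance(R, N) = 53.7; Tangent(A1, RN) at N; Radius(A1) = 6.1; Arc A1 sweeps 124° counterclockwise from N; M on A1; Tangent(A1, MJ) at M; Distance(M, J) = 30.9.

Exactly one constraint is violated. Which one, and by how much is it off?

Distance(M, J) = 30.9 — off by 5.90.

R = (0.00, 0.00) ✓; R.y = 0.00, N.y = 0.00 ✓; |RN| = 53.70 ✓; ∠(BN, NR) = 90.00° ✓; |BN| = 6.100 ✓; bearing(B→M) − bearing(B→N) = 124.0° ✓; |BM| = 6.100 ✓; ∠(BM, MJ) = 90.00° ✓; |MJ| = 36.80 ✗.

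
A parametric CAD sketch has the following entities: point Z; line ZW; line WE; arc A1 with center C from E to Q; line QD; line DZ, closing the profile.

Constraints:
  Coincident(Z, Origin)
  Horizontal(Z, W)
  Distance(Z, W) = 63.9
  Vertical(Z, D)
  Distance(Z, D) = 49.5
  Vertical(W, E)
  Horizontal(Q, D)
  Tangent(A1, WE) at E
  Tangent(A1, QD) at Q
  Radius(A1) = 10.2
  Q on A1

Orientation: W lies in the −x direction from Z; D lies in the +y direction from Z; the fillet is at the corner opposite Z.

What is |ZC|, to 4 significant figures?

66.54

Z is at the origin; ZW is horizontal with |ZW| = 63.9 and W on the −x side, so W = (-63.90, 0.000). ZD is vertical with |ZD| = 49.5 and D on the +y side, so D = (0.000, 49.50). The virtual corner opposite Z is at (-63.90, 49.50). A1 meets WE tangentially, so CE is at right angles to WE and tangency of A1 to QD means the radius CQ is perpendicular to QD, with radius 10.2, so the center C sits 10.2 in from both sides at C = (-53.70, 39.30). Then |ZC| = |C − Z| = 66.54.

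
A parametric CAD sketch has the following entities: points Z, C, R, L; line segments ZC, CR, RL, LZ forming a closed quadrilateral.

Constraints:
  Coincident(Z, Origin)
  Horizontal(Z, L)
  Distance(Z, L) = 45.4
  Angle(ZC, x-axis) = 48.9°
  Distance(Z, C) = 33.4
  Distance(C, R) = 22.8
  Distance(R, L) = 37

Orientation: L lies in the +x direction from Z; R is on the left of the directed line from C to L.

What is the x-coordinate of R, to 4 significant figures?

41.57

Z is at the origin; ZL is horizontal with |ZL| = 45.4 and L in +x, so L = (45.4, 0). ZC runs at 48.9° with |ZC| = 33.4, so C = (21.96, 25.17). R is determined by |CR| = 22.8 and |RL| = 37.0 together: it lies at the intersection of circle(C, 22.8) and circle(L, 37.0). With |CL| = 34.40, the foot of the radical line on CL is 4.854 from C and the perpendicular offset is √(22.8² − 4.854²) = 22.28. Taking the left-of-CL solution: R = (41.57, 36.80).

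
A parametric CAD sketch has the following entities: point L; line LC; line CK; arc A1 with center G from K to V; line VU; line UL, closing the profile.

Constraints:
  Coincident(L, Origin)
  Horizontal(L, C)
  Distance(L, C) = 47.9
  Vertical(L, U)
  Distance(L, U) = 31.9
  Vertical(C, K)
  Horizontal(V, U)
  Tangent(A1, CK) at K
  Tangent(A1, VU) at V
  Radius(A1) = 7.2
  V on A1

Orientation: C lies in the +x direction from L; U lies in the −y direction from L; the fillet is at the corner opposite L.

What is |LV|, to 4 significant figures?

51.71

L is at the origin; LC is horizontal with |LC| = 47.9 and C on the +x side, so C = (47.90, 0.000). L and U share the same x with |LU| = 31.9 and U on the −y side, so U = (0.000, -31.90). The virtual corner opposite L is at (47.90, -31.90). The tangent condition forces GK to be normal to CK and the tangent condition forces GV to be normal to VU, with radius 7.2, so the center G sits 7.2 in from both sides at G = (40.70, -24.70). That places the tangent points at K = (47.90, -24.70) on CK and V = (40.70, -31.90) on VU. Then |LV| = |V − L| = 51.71.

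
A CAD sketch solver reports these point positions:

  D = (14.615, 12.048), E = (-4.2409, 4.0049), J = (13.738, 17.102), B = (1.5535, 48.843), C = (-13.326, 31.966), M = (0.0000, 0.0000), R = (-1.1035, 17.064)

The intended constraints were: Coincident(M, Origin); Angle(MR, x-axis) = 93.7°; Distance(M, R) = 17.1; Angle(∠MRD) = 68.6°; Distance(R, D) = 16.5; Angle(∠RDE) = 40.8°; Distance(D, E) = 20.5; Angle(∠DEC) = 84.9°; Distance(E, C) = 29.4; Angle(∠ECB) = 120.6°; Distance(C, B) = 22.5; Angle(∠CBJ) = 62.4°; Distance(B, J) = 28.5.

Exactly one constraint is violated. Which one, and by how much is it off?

Distance(B, J) = 28.5 — off by 5.50.

M = (0.00, 0.00) ✓; MR at 93.70° ✓; |MR| = 17.10 ✓; ∠MRD = 68.60° ✓; |RD| = 16.50 ✓; ∠RDE = 40.80° ✓; |DE| = 20.50 ✓; ∠DEC = 84.90° ✓; |EC| = 29.40 ✓; ∠ECB = 120.6° ✓; |CB| = 22.50 ✓; ∠CBJ = 62.40° ✓; |BJ| = 34.00 ✗.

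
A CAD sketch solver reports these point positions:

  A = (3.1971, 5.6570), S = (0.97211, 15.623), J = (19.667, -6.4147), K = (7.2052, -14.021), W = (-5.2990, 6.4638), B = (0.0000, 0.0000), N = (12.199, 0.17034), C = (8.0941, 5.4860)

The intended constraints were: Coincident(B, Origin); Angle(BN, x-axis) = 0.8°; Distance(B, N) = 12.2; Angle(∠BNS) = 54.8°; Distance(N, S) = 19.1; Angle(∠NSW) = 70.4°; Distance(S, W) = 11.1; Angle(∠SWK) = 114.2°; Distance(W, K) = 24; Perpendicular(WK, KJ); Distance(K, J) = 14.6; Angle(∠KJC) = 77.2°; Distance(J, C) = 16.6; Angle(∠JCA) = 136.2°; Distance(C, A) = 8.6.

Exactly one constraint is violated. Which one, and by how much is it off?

Distance(C, A) = 8.6 — off by 3.70.

B = (0.00, 0.00) ✓; BN at 0.8000° ✓; |BN| = 12.20 ✓; ∠BNS = 54.80° ✓; |NS| = 19.10 ✓; ∠NSW = 70.40° ✓; |SW| = 11.10 ✓; ∠SWK = 114.2° ✓; |WK| = 24.00 ✓; ∠(WK, KJ) = 90.00° ✓; |KJ| = 14.60 ✓; ∠KJC = 77.20° ✓; |JC| = 16.60 ✓; ∠JCA = 136.2° ✓; |CA| = 4.900 ✗.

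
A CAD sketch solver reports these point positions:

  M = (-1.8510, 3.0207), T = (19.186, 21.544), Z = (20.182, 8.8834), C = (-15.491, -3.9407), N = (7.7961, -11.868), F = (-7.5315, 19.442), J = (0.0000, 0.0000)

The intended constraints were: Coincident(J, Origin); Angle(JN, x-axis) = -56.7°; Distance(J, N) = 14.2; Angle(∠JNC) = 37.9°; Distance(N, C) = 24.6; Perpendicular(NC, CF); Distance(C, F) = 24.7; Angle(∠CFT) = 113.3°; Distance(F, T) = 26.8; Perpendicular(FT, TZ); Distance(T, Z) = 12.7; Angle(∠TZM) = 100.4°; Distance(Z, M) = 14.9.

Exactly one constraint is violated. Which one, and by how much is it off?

Distance(Z, M) = 14.9 — off by 7.90.

J = (0.00, 0.00) ✓; JN at -56.70° ✓; |JN| = 14.20 ✓; ∠JNC = 37.90° ✓; |NC| = 24.60 ✓; ∠(NC, CF) = 90.00° ✓; |CF| = 24.70 ✓; ∠CFT = 113.3° ✓; |FT| = 26.80 ✓; ∠(FT, TZ) = 90.00° ✓; |TZ| = 12.70 ✓; ∠TZM = 100.4° ✓; |ZM| = 22.80 ✗.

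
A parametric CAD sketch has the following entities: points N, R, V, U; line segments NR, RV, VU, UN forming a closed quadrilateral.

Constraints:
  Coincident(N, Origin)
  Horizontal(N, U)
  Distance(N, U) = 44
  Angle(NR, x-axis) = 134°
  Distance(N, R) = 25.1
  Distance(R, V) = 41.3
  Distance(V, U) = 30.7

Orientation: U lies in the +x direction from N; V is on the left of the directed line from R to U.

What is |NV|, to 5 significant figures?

32.882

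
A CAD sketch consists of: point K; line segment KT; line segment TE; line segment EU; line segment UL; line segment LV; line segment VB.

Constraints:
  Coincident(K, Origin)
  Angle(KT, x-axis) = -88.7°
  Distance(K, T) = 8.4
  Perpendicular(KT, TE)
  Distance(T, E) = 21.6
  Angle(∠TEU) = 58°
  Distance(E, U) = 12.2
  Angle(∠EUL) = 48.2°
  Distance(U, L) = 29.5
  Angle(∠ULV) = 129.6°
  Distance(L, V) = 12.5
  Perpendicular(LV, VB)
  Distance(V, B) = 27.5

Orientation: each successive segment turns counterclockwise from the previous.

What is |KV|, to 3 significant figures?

39.3

K is at the origin; KT runs at -88.7° with length 8.4, so T = (0.191, -8.40). The perpendicularity gives TE at right angles to KT, so TE runs at 1.30°; with |TE| = 21.6, E = (21.8, -7.91). ∠TEU = 58.0° gives EU at 123° from the x-axis; with |EU| = 12.2, U = (15.1, 2.29). ∠EUL = 48.2° gives UL at -105° from the x-axis; with |UL| = 29.5, L = (7.50, -26.2). ∠ULV = 129.6° gives LV at -54.5° from the x-axis; with |LV| = 12.5, V = (14.8, -36.4). Then |KV| = |V − K| = 39.3.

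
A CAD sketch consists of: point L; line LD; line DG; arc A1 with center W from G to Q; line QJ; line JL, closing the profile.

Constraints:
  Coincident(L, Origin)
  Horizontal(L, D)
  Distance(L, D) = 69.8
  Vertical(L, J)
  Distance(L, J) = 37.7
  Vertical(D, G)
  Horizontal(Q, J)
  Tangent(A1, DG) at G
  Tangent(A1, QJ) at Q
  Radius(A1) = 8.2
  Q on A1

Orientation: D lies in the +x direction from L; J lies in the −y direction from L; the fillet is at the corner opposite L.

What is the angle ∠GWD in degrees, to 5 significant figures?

74.466°

L is at the origin; LD is horizontal with |LD| = 69.8 and D on the +x side, so D = (69.800, 0.0000). L and J share the same x with |LJ| = 37.7 and J on the −y side, so J = (0.0000, -37.700). The virtual corner opposite L is at (69.800, -37.700). Tangency of A1 to DG means the radius WG is perpendicular to DG and since A1 is tangent to QJ there, WQ ⟂ QJ, with radius 8.2, so the center W sits 8.2 in from both sides at W = (61.600, -29.500). That places the tangent points at G = (69.800, -29.500) on DG and Q = (61.600, -37.700) on QJ. Then cos ∠GWD = WG·WD / (|WG||WD|), giving 74.466°.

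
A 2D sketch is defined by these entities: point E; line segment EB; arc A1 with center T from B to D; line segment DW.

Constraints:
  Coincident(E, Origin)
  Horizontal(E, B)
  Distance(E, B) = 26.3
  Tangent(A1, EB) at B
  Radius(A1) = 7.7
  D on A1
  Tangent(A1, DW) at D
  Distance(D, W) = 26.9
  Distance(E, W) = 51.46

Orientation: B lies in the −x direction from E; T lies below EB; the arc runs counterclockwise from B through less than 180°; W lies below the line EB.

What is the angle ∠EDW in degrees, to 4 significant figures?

114.1°

E is at the origin; EB is horizontal with |EB| = 26.3 and B on the −x side, so B = (-26.30, 0.000). Since A1 is tangent to EB there, TB ⟂ EB, so T = B + (0, -7.7) = (-26.30, -7.700). Since TD ⟂ DW (tangency), |TW| = √(7.7² + 26.9²) = 27.98 regardless of where D sits on A1. So W lies on both circle(E, 51.46) and circle(T, 27.98); the below-EB intersection is W = (-40.41, -31.86). D is the foot of the tangent from W: D = (-33.76, -5.797).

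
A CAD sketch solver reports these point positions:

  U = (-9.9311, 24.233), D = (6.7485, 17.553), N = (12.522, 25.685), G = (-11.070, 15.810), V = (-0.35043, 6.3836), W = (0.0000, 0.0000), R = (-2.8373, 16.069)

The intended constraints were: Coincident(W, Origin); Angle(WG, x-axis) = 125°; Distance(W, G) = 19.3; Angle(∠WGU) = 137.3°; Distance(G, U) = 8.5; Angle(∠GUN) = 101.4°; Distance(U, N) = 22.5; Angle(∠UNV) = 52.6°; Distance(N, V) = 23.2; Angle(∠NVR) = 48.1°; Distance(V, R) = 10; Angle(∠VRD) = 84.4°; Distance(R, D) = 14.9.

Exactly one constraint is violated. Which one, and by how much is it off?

Distance(R, D) = 14.9 — off by 5.20.

W = (0.00, 0.00) ✓; WG at 125.0° ✓; |WG| = 19.30 ✓; ∠WGU = 137.3° ✓; |GU| = 8.500 ✓; ∠GUN = 101.4° ✓; |UN| = 22.50 ✓; ∠UNV = 52.60° ✓; |NV| = 23.20 ✓; ∠NVR = 48.10° ✓; |VR| = 10.00 ✓; ∠VRD = 84.40° ✓; |RD| = 9.700 ✗.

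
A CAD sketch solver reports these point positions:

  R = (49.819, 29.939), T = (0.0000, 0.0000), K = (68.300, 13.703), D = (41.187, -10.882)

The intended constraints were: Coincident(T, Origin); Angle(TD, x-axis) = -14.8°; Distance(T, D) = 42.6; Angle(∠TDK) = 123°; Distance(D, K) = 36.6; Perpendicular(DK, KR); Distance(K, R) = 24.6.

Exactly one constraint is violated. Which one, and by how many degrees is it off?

Perpendicular(DK, KR) — off by 6.50°.

T = (0.00, 0.00) ✓; TD at -14.80° ✓; |TD| = 42.60 ✓; ∠TDK = 123.0° ✓; |DK| = 36.60 ✓; ∠(DK, KR) = 96.50° ✗; |KR| = 24.60 ✓.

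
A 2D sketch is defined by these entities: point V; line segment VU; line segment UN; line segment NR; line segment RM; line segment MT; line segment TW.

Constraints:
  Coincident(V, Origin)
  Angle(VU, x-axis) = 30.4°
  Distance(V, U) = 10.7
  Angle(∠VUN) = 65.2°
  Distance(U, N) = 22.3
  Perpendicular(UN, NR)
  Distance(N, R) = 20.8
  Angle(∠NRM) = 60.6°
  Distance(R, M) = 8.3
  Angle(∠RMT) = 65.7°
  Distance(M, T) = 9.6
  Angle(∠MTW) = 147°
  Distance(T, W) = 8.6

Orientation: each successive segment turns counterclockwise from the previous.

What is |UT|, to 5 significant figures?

25.338

V is at the origin; VU runs at 30.4° with length 10.7, so U = (9.2289, 5.4146). ∠VUN = 65.2° gives UN at 145.20° from the x-axis; with |UN| = 22.3, N = (-9.0827, 18.141). UN ⟂ NR, so NR runs at -124.80°; with |NR| = 20.8, R = (-20.954, 1.0616). ∠NRM = 60.6° gives RM at -5.4000° from the x-axis; with |RM| = 8.3, M = (-12.690, 0.28047). ∠RMT = 65.7° gives MT at 108.90° from the x-axis; with |MT| = 9.6, T = (-15.800, 9.3629). Then |UT| = |T − U| = 25.338.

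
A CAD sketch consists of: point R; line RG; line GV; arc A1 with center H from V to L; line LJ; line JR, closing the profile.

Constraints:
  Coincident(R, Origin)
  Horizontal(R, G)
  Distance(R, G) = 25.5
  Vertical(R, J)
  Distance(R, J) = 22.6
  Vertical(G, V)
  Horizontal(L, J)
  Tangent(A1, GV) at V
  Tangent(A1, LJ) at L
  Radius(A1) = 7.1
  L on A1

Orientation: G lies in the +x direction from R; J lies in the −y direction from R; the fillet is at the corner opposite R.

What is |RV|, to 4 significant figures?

29.84

R is at the origin; R and G share the same y with |RG| = 25.5 and G on the +x side, so G = (25.50, 0.000). RJ is vertical with |RJ| = 22.6 and J on the −y side, so J = (0.000, -22.60). The virtual corner opposite R is at (25.50, -22.60). Tangency of A1 to GV means the radius HV is perpendicular to GV and A1 meets LJ tangentially, so HL is at right angles to LJ, with radius 7.1, so the center H sits 7.1 in from both sides at H = (18.40, -15.50). That places the tangent points at V = (25.50, -15.50) on GV and L = (18.40, -22.60) on LJ. Then |RV| = |V − R| = 29.84.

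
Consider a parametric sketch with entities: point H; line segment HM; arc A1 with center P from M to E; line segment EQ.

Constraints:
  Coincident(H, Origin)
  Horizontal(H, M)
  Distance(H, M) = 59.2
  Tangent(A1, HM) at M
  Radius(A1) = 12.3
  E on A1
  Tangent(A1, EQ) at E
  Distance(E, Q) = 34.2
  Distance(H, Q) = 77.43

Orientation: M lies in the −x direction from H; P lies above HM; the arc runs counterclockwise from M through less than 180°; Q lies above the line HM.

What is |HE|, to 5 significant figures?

50.619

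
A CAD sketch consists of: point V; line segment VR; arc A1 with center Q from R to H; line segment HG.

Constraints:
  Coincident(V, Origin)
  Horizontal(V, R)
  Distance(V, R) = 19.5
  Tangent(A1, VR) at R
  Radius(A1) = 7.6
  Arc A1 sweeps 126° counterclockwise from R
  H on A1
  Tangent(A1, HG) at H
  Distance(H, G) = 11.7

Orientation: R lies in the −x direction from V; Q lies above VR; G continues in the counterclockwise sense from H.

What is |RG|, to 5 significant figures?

21.545

On A1, R sits at bearing -90° from Q; a 126° counterclockwise sweep puts H at bearing 36°, so H = Q + 7.6·(cos 36°, sin 36°) = (-13.351, 12.067). A1 meets HG tangentially, so QH is at right angles to HG, so HG runs along (−sin 36°, cos 36°); with |HG| = 11.7, G = (-20.229, 21.533). Then |RG| = |G − R| = 21.545.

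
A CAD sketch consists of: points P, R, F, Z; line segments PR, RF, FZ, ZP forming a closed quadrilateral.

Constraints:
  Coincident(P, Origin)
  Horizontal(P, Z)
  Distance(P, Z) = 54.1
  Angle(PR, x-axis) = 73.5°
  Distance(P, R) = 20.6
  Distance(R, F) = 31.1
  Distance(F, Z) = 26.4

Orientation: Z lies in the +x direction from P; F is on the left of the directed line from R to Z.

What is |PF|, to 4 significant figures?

42.05

Checks: |RF| = 31.10 ✓; |FZ| = 26.40 ✓.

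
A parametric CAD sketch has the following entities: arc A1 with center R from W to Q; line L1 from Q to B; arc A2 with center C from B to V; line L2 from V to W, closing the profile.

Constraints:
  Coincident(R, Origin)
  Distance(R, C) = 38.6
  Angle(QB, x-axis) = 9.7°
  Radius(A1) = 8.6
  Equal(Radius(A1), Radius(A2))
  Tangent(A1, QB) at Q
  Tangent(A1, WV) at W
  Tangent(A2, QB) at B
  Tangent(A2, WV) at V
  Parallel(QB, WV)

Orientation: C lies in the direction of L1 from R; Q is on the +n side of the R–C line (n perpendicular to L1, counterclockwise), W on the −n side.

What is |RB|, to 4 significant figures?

39.55

The slot axis is L1's direction at 9.7°, so u = (cos 9.7°, sin 9.7°) = (0.9857, 0.1685) and n = (−sin 9.7°, cos 9.7°) = (-0.1685, 0.9857). R is at the origin and C lies 38.6 along u from R, so C = 38.6·u = (38.05, 6.504). Tangency of A1 to both parallel lines with radius 8.6 puts Q and W at R ± 8.6·n: Q = (-1.449, 8.477), W = (1.449, -8.477). Equal radii place B and V the same way about C: B = C + 8.6·n = (36.60, 14.98), V = C − 8.6·n = (39.50, -1.973). Then |RB| = |B − R| = 39.55.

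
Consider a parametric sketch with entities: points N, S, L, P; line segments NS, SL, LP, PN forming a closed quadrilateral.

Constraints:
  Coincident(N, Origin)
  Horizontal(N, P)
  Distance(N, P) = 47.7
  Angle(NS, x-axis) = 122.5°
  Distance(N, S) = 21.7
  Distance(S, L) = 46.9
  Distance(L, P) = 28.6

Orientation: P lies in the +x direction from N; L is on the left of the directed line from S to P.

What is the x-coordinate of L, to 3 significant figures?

34.7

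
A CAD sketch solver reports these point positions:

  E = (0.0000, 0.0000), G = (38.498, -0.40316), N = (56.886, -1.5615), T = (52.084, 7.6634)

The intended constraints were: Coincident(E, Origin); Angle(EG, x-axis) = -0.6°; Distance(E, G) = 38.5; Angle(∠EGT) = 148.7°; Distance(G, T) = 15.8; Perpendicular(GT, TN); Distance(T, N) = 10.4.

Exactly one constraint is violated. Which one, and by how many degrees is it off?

Perpendicular(GT, TN) — off by 3.20°.

E = (0.00, 0.00) ✓; EG at -0.6000° ✓; |EG| = 38.50 ✓; ∠EGT = 148.7° ✓; |GT| = 15.80 ✓; ∠(GT, TN) = 93.20° ✗; |TN| = 10.40 ✓.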